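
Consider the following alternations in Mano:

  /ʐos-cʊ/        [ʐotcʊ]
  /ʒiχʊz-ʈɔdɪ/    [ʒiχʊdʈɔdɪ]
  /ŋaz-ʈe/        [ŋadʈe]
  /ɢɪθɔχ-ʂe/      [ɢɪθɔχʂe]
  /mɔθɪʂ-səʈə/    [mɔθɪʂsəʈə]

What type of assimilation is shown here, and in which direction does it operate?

Underlying /s/ is realised as [t] next to /c/; /c/ itself does not change.
The change fricative → stop matches the manner of the following /c/, identifying this as manner assimilation.
Place and voice are unchanged, so the assimilation is partial, not total.
Checking the remaining alternation: /z/ → [d] before /ʈ/ (fricative → stop, matching a stop) — only manner changes, and always toward the following segment.
Nothing changes in [ɢɪθɔχʂe], [mɔθɪʂsəʈə]: there the adjacent consonants already agree in manner (/χ/ and /ʂ/ are both fricatives; /ʂ/ and /s/ are both fricatives), so these forms are consistent with the same rule.
The trigger is the following segment, so the direction is regressive (anticipatory).

regressive manner assimilation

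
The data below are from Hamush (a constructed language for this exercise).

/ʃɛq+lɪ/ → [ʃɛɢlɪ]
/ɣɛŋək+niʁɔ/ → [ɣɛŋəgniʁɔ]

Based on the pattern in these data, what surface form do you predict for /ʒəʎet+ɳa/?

[ʒəʎedɳa]

The data show regressive voicing assimilation: /q/ → [ɢ] before /l/; /k/ → [g] before /n/. In each pair only voicing changes, matching the following consonant, while place and manner stay constant.
/t/ is a voiceless alveolar stop. The following trigger /ɳ/ is voiced, so /t/ must become voiced as well.
A voiced alveolar stop is [d], so the surface segment is [d].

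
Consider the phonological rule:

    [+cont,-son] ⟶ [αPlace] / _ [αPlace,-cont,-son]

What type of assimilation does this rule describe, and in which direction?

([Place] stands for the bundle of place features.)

regressive place assimilation

The rule copies the place features (abbreviated [Place]) from the environment onto the target, so the assimilating feature is place.
The conditioning segment sits to the right of the focus bar, meaning the trigger follows the segment that changes — regressive assimilation.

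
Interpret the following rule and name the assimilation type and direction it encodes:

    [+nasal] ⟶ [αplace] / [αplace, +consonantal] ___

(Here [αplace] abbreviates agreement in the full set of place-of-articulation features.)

progressive place assimilation

The rule copies the place features (abbreviated [place]) from the environment onto the target, so the assimilating feature is place.
Since the environment is written before the underscore, the trigger precedes the target; the direction is progressive.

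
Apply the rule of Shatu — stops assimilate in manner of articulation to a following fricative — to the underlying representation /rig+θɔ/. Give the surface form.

/g/ is a voiced velar stop. The following trigger /θ/ is a fricative, so /g/ must become a fricative as well.
The voiced velar fricative is [ɣ], so /g/ → [ɣ].

[riɣθɔ]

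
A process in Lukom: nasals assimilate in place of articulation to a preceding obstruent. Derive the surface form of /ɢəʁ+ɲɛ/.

[ɢəʁɴɛ]

/ɲ/ is a voiced palatal nasal. The preceding trigger /ʁ/ is uvular, so /ɲ/ must become uvular as well.
A voiced uvular nasal is [ɴ], so the surface segment is [ɴ].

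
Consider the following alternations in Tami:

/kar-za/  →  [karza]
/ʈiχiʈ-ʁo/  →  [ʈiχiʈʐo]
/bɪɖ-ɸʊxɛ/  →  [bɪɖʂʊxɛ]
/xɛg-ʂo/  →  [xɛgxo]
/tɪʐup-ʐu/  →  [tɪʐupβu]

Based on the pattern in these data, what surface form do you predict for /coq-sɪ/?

The data show progressive place assimilation: /ʁ/ → [ʐ] after /ʈ/; /ɸ/ → [ʂ] after /ɖ/; /ʂ/ → [x] after /g/; /ʐ/ → [β] after /p/. In each pair only place changes, matching the preceding consonant, while manner and voice stay constant.
No alternation appears in [karza]: there the adjacent consonants already agree in place (/z/ and /r/ are both alveolar), so this form is consistent with the same rule.
The rule targets /s/ (voiceless alveolar fricative), which sits after the trigger /q/ (uvular).
The voiceless uvular fricative is [χ], so /s/ → [χ].

[coqχɪ]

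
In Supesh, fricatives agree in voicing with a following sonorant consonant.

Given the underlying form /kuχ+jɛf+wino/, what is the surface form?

The rule targets /χ/ (voiceless uvular fricative), which sits before the trigger /j/ (voiced).
Changing only its voicing to voiced gives [ʁ] — the voiced uvular fricative.
At the second juncture, /f/ likewise becomes [v] adjacent to /w/.

[kuʁjɛvwino]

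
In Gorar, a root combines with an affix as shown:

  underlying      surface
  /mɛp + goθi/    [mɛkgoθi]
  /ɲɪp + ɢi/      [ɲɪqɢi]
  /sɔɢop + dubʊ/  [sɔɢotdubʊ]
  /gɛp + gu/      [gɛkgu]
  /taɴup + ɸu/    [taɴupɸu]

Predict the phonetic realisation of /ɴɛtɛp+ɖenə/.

[ɴɛtɛʈɖenə]

The data show regressive place assimilation: /p/ → [k] before /g/; /p/ → [q] before /ɢ/; /p/ → [t] before /d/. In each pair only place changes, matching the following consonant, while manner and voice stay constant.
Nothing changes in [taɴupɸu]: there the adjacent consonants already agree in place (/p/ and /ɸ/ are both bilabial), so this form is consistent with the same rule.
The rule targets /p/ (voiceless bilabial stop), which sits before the trigger /ɖ/ (retroflex).
Changing only its place to retroflex gives [ʈ] — the voiceless retroflex stop.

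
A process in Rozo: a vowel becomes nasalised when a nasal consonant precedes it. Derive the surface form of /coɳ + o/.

[coɳõ]

The vowel /o/ is adjacent to the preceding nasal /ɳ/, so it acquires [+nasal] and surfaces as [õ].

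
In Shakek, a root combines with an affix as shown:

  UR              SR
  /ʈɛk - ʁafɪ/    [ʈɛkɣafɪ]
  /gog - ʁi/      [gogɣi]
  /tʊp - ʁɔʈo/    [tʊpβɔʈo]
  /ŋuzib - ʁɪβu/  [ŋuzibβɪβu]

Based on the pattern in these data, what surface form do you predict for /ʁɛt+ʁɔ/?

[ʁɛtzɔ]

The data show progressive place assimilation: /ʁ/ → [ɣ] after /k/; /ʁ/ → [ɣ] after /g/; /ʁ/ → [β] after /p/; /ʁ/ → [β] after /b/. In each pair only place changes, matching the preceding consonant, while manner and voice stay constant.
/ʁ/ is a voiced uvular fricative. The preceding trigger /t/ is alveolar, so /ʁ/ must become alveolar as well.
The voiced alveolar fricative is [z], so /ʁ/ → [z].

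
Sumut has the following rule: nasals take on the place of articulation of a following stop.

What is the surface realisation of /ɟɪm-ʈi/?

The rule targets /m/ (voiced bilabial nasal), which sits before the trigger /ʈ/ (retroflex).
Changing only its place to retroflex gives [ɳ] — the voiced retroflex nasal.

[ɟɪɳʈi]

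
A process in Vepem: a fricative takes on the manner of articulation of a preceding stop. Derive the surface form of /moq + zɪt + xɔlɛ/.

The rule targets /z/ (voiced alveolar fricative), which sits after the trigger /q/ (stop).
Changing only its manner to stop gives [d] — the voiced alveolar stop.
The same rule applies at the second boundary: /x/ → [k] next to /t/.

[moqdɪtkɔlɛ]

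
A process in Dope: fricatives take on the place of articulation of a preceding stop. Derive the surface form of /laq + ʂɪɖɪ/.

/ʂ/ is a voiceless retroflex fricative. The preceding trigger /q/ is uvular, so /ʂ/ must become uvular as well.
Changing only its place to uvular gives [χ] — the voiceless uvular fricative.

[laqχɪɖɪ]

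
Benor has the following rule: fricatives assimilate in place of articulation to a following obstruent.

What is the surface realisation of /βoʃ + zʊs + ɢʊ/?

The rule targets /ʃ/ (voiceless postalveolar fricative), which sits before the trigger /z/ (alveolar).
Changing only its place to alveolar gives [s] — the voiceless alveolar fricative.
The same rule applies at the second boundary: /s/ → [χ] next to /ɢ/.

[βoszʊχɢʊ]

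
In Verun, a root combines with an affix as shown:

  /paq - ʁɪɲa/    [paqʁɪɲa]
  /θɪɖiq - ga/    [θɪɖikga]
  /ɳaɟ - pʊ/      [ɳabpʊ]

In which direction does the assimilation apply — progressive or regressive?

regressive

The segment that alternates is /q/, which surfaces as [k] when adjacent to /g/.
The change uvular → velar matches the place of the following /g/, identifying this as place assimilation.
The other alternating form patterns the same way: /ɟ/ → [b] before /p/ (palatal → bilabial, matching bilabial) — only place changes, and always toward the following segment.
Nothing changes in [paqʁɪɲa]: there the adjacent consonants already agree in place (/q/ and /ʁ/ are both uvular), so this form is consistent with the same rule.
The trigger is the following segment, so the direction is regressive (anticipatory).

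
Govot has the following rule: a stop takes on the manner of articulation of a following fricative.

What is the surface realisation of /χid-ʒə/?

[χizʒə]

/d/ is a voiced alveolar stop. The following trigger /ʒ/ is a fricative, so /d/ must become a fricative as well.
The voiced alveolar fricative is [z], so /d/ → [z].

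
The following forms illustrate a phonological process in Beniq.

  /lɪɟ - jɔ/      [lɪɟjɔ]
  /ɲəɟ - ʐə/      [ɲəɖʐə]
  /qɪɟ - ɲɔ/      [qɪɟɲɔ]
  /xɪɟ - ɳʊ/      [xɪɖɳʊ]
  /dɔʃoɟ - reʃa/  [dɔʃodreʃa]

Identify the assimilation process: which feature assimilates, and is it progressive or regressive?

Underlying /ɟ/ is realised as [ɖ] next to /ʐ/; /ʐ/ itself does not change.
The change palatal → retroflex matches the place of the following /ʐ/, identifying this as place assimilation.
Manner and voice are unchanged, so the assimilation is partial, not total.
The same holds elsewhere in the data: /ɟ/ → [ɖ] before /ɳ/ (palatal → retroflex, matching retroflex); /ɟ/ → [d] before /r/ (palatal → alveolar, matching alveolar) — only place changes, and always toward the following segment.
No alternation appears in [lɪɟjɔ], [qɪɟɲɔ]: there the adjacent consonants already agree in place (/ɟ/ and /j/ are both palatal; /ɟ/ and /ɲ/ are both palatal), so these forms are consistent with the same rule.
The trigger is the following segment, so the direction is regressive (anticipatory).

regressive place assimilation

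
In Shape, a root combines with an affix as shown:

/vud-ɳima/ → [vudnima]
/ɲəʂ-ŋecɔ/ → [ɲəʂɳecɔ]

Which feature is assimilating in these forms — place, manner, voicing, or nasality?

place

Underlying /ɳ/ is realised as [n] next to /d/; /d/ itself does not change.
The change retroflex → alveolar matches the place of the preceding /d/, identifying this as place assimilation.
The other alternating form patterns the same way: /ŋ/ → [ɳ] after /ʂ/ (velar → retroflex, matching retroflex) — only place changes, and always toward the preceding segment.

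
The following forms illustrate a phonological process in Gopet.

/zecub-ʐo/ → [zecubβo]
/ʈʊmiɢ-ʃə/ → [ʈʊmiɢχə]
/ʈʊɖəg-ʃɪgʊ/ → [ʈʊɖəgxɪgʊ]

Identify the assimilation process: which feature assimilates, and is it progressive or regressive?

Underlying /ʐ/ is realised as [β] next to /b/; /b/ itself does not change.
The change retroflex → bilabial matches the place of the preceding /b/, identifying this as place assimilation.
Manner and voice are unchanged, so the assimilation is partial, not total.
The same holds elsewhere in the data: /ʃ/ → [χ] after /ɢ/ (postalveolar → uvular, matching uvular); /ʃ/ → [x] after /g/ (postalveolar → velar, matching velar) — only place changes, and always toward the preceding segment.
The trigger is the preceding segment, so the direction is progressive (perseverative).

progressive place assimilation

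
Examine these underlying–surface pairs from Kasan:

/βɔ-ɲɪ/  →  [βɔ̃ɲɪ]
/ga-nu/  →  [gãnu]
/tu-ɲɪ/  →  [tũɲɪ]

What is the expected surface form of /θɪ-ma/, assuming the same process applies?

The data show regressive nasality assimilation (vowel nasalisation): /ɔ/ → [ɔ̃] before /ɲ/; /a/ → [ã] before /n/; /u/ → [ũ] before /ɲ/ — a vowel is nasalised by an immediately following nasal consonant.
The vowel /ɪ/ is adjacent to the following nasal /m/, so it acquires [+nasal] and surfaces as [ɪ̃].

[θɪ̃ma]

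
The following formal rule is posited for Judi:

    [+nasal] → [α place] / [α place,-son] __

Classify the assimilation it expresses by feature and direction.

The shared variable α links the value of the place features (abbreviated [place]) on the target to the same value on the neighbouring segment, so place is the feature that assimilates.
Since the environment is written before the underscore, the trigger precedes the target; the direction is progressive.

progressive place assimilation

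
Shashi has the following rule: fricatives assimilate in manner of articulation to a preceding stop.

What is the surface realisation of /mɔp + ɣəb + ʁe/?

[mɔpgəbɢe]

/ɣ/ is a voiced velar fricative. The preceding trigger /p/ is a stop, so /ɣ/ must become a stop as well.
The voiced velar stop is [g], so /ɣ/ → [g].
At the second juncture, /ʁ/ likewise becomes [ɢ] adjacent to /b/.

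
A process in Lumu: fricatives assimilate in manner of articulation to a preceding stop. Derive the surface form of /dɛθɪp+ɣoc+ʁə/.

[dɛθɪpgocɢə]

The rule targets /ɣ/ (voiced velar fricative), which sits after the trigger /p/ (stop).
The voiced velar stop is [g], so /ɣ/ → [g].
The same rule applies at the second boundary: /ʁ/ → [ɢ] next to /c/.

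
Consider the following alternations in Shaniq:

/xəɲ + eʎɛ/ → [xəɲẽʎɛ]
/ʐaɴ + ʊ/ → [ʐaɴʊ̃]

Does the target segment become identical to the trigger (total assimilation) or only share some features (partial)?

partial assimilation

The vowel /e/ surfaces as nasalised [ẽ] next to the preceding nasal /ɲ/ — it has acquired the [+nasal] feature of its neighbour.
The other form shows the same pattern: /ʊ/ → [ʊ̃] after /ɴ/ — each time a vowel is nasalised next to a preceding nasal.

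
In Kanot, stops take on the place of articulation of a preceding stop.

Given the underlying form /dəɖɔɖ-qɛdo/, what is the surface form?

[dəɖɔɖʈɛdo]

The rule targets /q/ (voiceless uvular stop), which sits after the trigger /ɖ/ (retroflex).
A voiceless retroflex stop is [ʈ], so the surface segment is [ʈ].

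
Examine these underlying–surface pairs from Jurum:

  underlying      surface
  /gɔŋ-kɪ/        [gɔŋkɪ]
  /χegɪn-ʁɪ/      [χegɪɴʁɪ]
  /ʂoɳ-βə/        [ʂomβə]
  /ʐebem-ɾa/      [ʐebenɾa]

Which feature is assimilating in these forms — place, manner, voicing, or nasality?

place

Underlying /n/ is realised as [ɴ] next to /ʁ/; /ʁ/ itself does not change.
/n/ is alveolar while /ʁ/ is uvular; the output [ɴ] is uvular, matching the trigger — so the feature that spreads is place.
The other alternating forms pattern the same way: /ɳ/ → [m] before /β/ (retroflex → bilabial, matching bilabial); /m/ → [n] before /ɾ/ (bilabial → alveolar, matching alveolar) — only place changes, and always toward the following segment.
Nothing changes in [gɔŋkɪ]: there the adjacent consonants already agree in place (/ŋ/ and /k/ are both velar), so this form is consistent with the same rule.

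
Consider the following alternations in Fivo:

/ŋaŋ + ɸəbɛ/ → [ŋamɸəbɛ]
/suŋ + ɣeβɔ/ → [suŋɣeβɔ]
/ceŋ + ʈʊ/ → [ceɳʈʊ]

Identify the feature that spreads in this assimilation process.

Comparing underlying and surface forms, /ŋ/ → [m] is the alternation; the neighbouring /ɸ/ is constant.
The change velar → bilabial matches the place of the following /ɸ/, identifying this as place assimilation.
Checking the remaining alternation: /ŋ/ → [ɳ] before /ʈ/ (velar → retroflex, matching retroflex) — only place changes, and always toward the following segment.
No alternation appears in [suŋɣeβɔ]: there the adjacent consonants already agree in place (/ŋ/ and /ɣ/ are both velar), so this form is consistent with the same rule.

place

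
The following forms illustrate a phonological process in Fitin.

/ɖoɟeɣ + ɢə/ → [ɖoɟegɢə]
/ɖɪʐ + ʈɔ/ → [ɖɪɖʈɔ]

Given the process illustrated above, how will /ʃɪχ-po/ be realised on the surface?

[ʃɪqpo]

The data show regressive manner assimilation: /ɣ/ → [g] before /ɢ/; /ʐ/ → [ɖ] before /ʈ/. In each pair only manner changes, matching the following consonant, while place and voice stay constant.
/χ/ is a voiceless uvular fricative. The following trigger /p/ is a stop, so /χ/ must become a stop as well.
A voiceless uvular stop is [q], so the surface segment is [q].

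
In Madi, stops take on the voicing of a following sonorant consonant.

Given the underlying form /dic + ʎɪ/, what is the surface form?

The rule targets /c/ (voiceless palatal stop), which sits before the trigger /ʎ/ (voiced).
Changing only its voicing to voiced gives [ɟ] — the voiced palatal stop.

[diɟʎɪ]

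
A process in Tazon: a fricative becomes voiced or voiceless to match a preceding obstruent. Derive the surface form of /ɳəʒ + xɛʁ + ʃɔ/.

/x/ is a voiceless velar fricative. The preceding trigger /ʒ/ is voiced, so /x/ must become voiced as well.
The voiced velar fricative is [ɣ], so /x/ → [ɣ].
The same rule applies at the second boundary: /ʃ/ → [ʒ] next to /ʁ/.

[ɳəʒɣɛʁʒɔ]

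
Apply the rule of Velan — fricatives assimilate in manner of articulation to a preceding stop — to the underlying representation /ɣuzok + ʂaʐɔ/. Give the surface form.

[ɣuzokʈaʐɔ]

The rule targets /ʂ/ (voiceless retroflex fricative), which sits after the trigger /k/ (stop).
The voiceless retroflex stop is [ʈ], so /ʂ/ → [ʈ].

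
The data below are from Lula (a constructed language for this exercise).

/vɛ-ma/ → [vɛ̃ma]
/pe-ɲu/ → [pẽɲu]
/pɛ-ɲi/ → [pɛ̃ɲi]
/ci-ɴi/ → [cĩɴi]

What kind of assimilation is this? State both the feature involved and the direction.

regressive nasality assimilation (vowel nasalisation)

The vowel /ɛ/ surfaces as nasalised [ɛ̃] next to the following nasal /m/ — it has acquired the [+nasal] feature of its neighbour.
The other forms show the same pattern: /e/ → [ẽ] before /ɲ/; /ɛ/ → [ɛ̃] before /ɲ/; /i/ → [ĩ] before /ɴ/ — each time a vowel is nasalised next to a following nasal.
Because the conditioning nasal is to the right of the vowel that changes, the process is regressive (anticipatory).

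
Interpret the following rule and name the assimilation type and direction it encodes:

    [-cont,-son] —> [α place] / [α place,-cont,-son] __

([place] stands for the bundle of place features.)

The shared variable α links the value of the place features (abbreviated [place]) on the target to the same value on the neighbouring segment, so place is the feature that assimilates.
Since the environment is written before the underscore, the trigger precedes the target; the direction is progressive.

progressive place assimilation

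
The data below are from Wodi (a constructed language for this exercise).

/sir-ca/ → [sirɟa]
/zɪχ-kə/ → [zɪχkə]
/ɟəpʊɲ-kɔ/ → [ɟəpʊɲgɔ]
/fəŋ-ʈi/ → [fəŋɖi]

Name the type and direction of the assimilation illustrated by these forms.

Underlying /c/ is realised as [ɟ] next to /r/; /r/ itself does not change.
/c/ is voiceless while /r/ is voiced; the output [ɟ] is voiced, matching the trigger — so the feature that spreads is voicing.
Place and manner are unchanged, so the assimilation is partial, not total.
The same holds elsewhere in the data: /k/ → [g] after /ɲ/ (voiceless → voiced, matching voiced); /ʈ/ → [ɖ] after /ŋ/ (voiceless → voiced, matching voiced) — only voicing changes, and always toward the preceding segment.
Nothing changes in [zɪχkə]: there the adjacent consonants already agree in voicing (/k/ and /χ/ are both voiceless), so this form is consistent with the same rule.
The trigger is the preceding segment, so the direction is progressive (perseverative).

progressive voicing assimilation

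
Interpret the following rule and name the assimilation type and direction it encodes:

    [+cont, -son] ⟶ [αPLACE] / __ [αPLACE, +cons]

regressive place assimilation

The shared variable α links the value of the place features (abbreviated [PLACE]) on the target to the same value on the neighbouring segment, so place is the feature that assimilates.
Since the environment is written after the underscore, the trigger follows the target; the direction is regressive.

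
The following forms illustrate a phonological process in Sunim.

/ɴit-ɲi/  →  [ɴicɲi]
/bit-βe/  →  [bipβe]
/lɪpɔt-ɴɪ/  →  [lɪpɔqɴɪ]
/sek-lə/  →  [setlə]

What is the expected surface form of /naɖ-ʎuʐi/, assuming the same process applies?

[naɟʎuʐi]

The data show regressive place assimilation: /t/ → [c] before /ɲ/; /t/ → [p] before /β/; /t/ → [q] before /ɴ/; /k/ → [t] before /l/. In each pair only place changes, matching the following consonant, while manner and voice stay constant.
The rule targets /ɖ/ (voiced retroflex stop), which sits before the trigger /ʎ/ (palatal).
A voiced palatal stop is [ɟ], so the surface segment is [ɟ].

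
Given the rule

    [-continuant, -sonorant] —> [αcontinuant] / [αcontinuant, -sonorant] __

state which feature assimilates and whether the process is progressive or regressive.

The shared variable α links the value of [continuant] on the target to that of the neighbouring obstruent. [continuant] distinguishes stops from fricatives — a manner-of-articulation feature — so this is manner assimilation.
Since the environment is written before the underscore, the trigger precedes the target; the direction is progressive.

progressive manner assimilation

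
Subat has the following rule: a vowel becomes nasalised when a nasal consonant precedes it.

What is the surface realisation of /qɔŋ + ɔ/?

/ɔ/ sits next to the nasal /ŋ/ and is therefore nasalised to [ɔ̃].

[qɔŋɔ̃]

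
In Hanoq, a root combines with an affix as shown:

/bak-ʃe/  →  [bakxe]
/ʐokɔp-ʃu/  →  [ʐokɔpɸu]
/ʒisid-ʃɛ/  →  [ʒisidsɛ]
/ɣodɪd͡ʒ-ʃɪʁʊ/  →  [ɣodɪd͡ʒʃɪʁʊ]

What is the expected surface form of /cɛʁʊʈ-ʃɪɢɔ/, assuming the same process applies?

The data show progressive place assimilation: /ʃ/ → [x] after /k/; /ʃ/ → [ɸ] after /p/; /ʃ/ → [s] after /d/. In each pair only place changes, matching the preceding consonant, while manner and voice stay constant.
No alternation appears in [ɣodɪd͡ʒʃɪʁʊ]: there the adjacent consonants already agree in place (/ʃ/ and /d͡ʒ/ are both postalveolar), so this form is consistent with the same rule.
/ʃ/ is a voiceless postalveolar fricative. The preceding trigger /ʈ/ is retroflex, so /ʃ/ must become retroflex as well.
Changing only its place to retroflex gives [ʂ] — the voiceless retroflex fricative.

[cɛʁʊʈʂɪɢɔ]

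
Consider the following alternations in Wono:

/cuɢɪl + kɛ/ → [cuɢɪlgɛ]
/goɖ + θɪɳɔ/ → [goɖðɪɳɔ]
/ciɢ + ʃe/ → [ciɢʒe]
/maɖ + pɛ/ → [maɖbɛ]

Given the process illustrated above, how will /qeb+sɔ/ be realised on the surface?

[qebzɔ]

The data show progressive voicing assimilation: /k/ → [g] after /l/; /θ/ → [ð] after /ɖ/; /ʃ/ → [ʒ] after /ɢ/; /p/ → [b] after /ɖ/. In each pair only voicing changes, matching the preceding consonant, while place and manner stay constant.
The rule targets /s/ (voiceless alveolar fricative), which sits after the trigger /b/ (voiced).
Changing only its voicing to voiced gives [z] — the voiced alveolar fricative.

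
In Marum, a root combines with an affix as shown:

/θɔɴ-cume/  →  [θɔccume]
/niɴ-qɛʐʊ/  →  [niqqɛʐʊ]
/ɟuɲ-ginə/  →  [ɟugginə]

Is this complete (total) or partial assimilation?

total assimilation

Comparing underlying and surface forms, /ɴ/ → [c] is the alternation; the neighbouring /c/ is constant.
The output [c] is identical to the trigger /c/ — every feature (place, manner, voicing) has been copied — so this is total assimilation.
The other forms behave the same way: /ɴ/ → [q] before /q/; /ɲ/ → [g] before /g/ — in each case the output is a copy of the following consonant.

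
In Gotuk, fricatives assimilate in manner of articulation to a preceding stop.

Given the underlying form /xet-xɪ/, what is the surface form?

The rule targets /x/ (voiceless velar fricative), which sits after the trigger /t/ (stop).
Changing only its manner to stop gives [k] — the voiceless velar stop.

[xetkɪ]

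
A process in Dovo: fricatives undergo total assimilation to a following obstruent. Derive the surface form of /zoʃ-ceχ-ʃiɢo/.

/ʃ/ is the segment targeted by the rule; it sits immediately before /c/, so it assimilates completely and surfaces as [c].
At the second juncture, /χ/ likewise becomes [ʃ] adjacent to /ʃ/.

[zocceʃʃiɢo]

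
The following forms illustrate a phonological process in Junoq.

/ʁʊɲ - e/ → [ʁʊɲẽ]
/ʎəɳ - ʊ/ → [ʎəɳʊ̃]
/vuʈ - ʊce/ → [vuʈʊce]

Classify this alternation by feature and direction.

progressive nasality assimilation (vowel nasalisation)

The vowel /e/ surfaces as nasalised [ẽ] next to the preceding nasal /ɲ/ — it has acquired the [+nasal] feature of its neighbour.
Likewise in the remaining data: /ʊ/ → [ʊ̃] after /ɳ/ — each time a vowel is nasalised next to a preceding nasal.
No change occurs in [vuʈʊce] because the vowel at the boundary is adjacent to an oral consonant, not a nasal (/ʊ/ next to /ʈ/).
Because the conditioning nasal is to the left of the vowel that changes, the process is progressive (perseverative).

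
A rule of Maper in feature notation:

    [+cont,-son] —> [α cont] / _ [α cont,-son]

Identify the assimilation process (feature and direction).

The rule copies [cont] (continuancy) from the environment onto the target fricatives; since [±cont] encodes the stop/fricative manner contrast, the assimilating dimension is manner.
Since the environment is written after the underscore, the trigger follows the target; the direction is regressive.

regressive manner assimilation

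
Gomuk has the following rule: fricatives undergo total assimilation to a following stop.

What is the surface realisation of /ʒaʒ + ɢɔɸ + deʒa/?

/ʒ/ is the segment targeted by the rule; it sits immediately before /ɢ/, so it assimilates completely and surfaces as [ɢ].
The same rule applies at the second boundary: /ɸ/ → [d] next to /d/.

[ʒaɢɢɔddeʒa]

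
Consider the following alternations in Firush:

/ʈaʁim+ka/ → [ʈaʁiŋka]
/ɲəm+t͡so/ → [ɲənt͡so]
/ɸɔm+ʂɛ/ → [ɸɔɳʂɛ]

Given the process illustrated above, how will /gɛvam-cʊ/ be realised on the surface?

The data show regressive place assimilation: /m/ → [ŋ] before /k/; /m/ → [n] before /t͡s/; /m/ → [ɳ] before /ʂ/. In each pair only place changes, matching the following consonant, while manner and voice stay constant.
/m/ is a voiced bilabial nasal. The following trigger /c/ is palatal, so /m/ must become palatal as well.
A voiced palatal nasal is [ɲ], so the surface segment is [ɲ].

[gɛvaɲcʊ]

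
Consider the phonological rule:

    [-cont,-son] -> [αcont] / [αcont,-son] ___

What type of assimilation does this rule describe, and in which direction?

progressive manner assimilation

The rule copies [cont] (continuancy) from the environment onto the target stops; since [±cont] encodes the stop/fricative manner contrast, the assimilating dimension is manner.
Since the environment is written before the underscore, the trigger precedes the target; the direction is progressive.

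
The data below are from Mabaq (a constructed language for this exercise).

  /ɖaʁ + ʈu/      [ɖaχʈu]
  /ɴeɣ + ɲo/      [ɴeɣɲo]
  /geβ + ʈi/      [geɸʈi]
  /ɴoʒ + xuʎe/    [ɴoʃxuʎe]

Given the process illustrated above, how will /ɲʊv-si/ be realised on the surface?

The data show regressive voicing assimilation: /ʁ/ → [χ] before /ʈ/; /β/ → [ɸ] before /ʈ/; /ʒ/ → [ʃ] before /x/. In each pair only voicing changes, matching the following consonant, while place and manner stay constant.
Nothing changes in [ɴeɣɲo]: there the adjacent consonants already agree in voicing (/ɣ/ and /ɲ/ are both voiced), so this form is consistent with the same rule.
/v/ is a voiced labiodental fricative. The following trigger /s/ is voiceless, so /v/ must become voiceless as well.
The voiceless labiodental fricative is [f], so /v/ → [f].

[ɲʊfsi]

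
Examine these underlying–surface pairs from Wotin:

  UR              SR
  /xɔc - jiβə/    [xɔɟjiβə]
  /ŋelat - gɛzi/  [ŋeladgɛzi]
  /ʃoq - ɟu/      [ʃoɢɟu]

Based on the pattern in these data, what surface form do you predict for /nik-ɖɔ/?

[nigɖɔ]

The data show regressive voicing assimilation: /c/ → [ɟ] before /j/; /t/ → [d] before /g/; /q/ → [ɢ] before /ɟ/. In each pair only voicing changes, matching the following consonant, while place and manner stay constant.
The rule targets /k/ (voiceless velar stop), which sits before the trigger /ɖ/ (voiced).
A voiced velar stop is [g], so the surface segment is [g].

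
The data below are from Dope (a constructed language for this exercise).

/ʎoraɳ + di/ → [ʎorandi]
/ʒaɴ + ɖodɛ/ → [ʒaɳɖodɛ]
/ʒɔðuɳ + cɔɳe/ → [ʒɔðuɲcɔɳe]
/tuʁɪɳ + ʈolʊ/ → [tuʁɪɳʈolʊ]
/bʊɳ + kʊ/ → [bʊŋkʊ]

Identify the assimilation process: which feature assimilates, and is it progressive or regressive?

Underlying /ɳ/ is realised as [n] next to /d/; /d/ itself does not change.
The change retroflex → alveolar matches the place of the following /d/, identifying this as place assimilation.
Manner and voice are unchanged, so the assimilation is partial, not total.
The other alternating forms pattern the same way: /ɴ/ → [ɳ] before /ɖ/ (uvular → retroflex, matching retroflex); /ɳ/ → [ɲ] before /c/ (retroflex → palatal, matching palatal); /ɳ/ → [ŋ] before /k/ (retroflex → velar, matching velar) — only place changes, and always toward the following segment.
No alternation appears in [tuʁɪɳʈolʊ]: there the adjacent consonants already agree in place (/ɳ/ and /ʈ/ are both retroflex), so this form is consistent with the same rule.
Since the segment that changes precedes the conditioning segment, the assimilation is regressive.

regressive place assimilation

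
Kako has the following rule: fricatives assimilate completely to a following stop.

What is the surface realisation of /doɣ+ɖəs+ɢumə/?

[doɖɖəɢɢumə]

/ɣ/ is the segment targeted by the rule; it sits immediately before /ɖ/, so it assimilates completely and surfaces as [ɖ].
At the second juncture, /s/ likewise becomes [ɢ] adjacent to /ɢ/.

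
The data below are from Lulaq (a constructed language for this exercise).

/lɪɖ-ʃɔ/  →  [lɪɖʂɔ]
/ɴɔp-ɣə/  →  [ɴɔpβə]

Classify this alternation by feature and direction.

Underlying /ʃ/ is realised as [ʂ] next to /ɖ/; /ɖ/ itself does not change.
The change postalveolar → retroflex matches the place of the preceding /ɖ/, identifying this as place assimilation.
Manner and voice are unchanged, so the assimilation is partial, not total.
The other alternating form patterns the same way: /ɣ/ → [β] after /p/ (velar → bilabial, matching bilabial) — only place changes, and always toward the preceding segment.
The trigger is the preceding segment, so the direction is progressive (perseverative).

progressive place assimilation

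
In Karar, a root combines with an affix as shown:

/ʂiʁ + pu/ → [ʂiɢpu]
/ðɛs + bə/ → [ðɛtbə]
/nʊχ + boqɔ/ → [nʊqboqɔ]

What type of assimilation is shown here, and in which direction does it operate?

Comparing underlying and surface forms, /ʁ/ → [ɢ] is the alternation; the neighbouring /p/ is constant.
The change fricative → stop matches the manner of the following /p/, identifying this as manner assimilation.
Place and voice are unchanged, so the assimilation is partial, not total.
The other alternating forms pattern the same way: /s/ → [t] before /b/ (fricative → stop, matching a stop); /χ/ → [q] before /b/ (fricative → stop, matching a stop) — only manner changes, and always toward the following segment.
Since the segment that changes precedes the conditioning segment, the assimilation is regressive.

regressive manner assimilation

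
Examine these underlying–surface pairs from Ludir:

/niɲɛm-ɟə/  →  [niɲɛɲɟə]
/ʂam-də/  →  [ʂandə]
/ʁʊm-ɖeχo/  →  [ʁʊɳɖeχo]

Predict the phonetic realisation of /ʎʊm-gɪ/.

The data show regressive place assimilation: /m/ → [ɲ] before /ɟ/; /m/ → [n] before /d/; /m/ → [ɳ] before /ɖ/. In each pair only place changes, matching the following consonant, while manner and voice stay constant.
/m/ is a voiced bilabial nasal. The following trigger /g/ is velar, so /m/ must become velar as well.
Changing only its place to velar gives [ŋ] — the voiced velar nasal.

[ʎʊŋgɪ]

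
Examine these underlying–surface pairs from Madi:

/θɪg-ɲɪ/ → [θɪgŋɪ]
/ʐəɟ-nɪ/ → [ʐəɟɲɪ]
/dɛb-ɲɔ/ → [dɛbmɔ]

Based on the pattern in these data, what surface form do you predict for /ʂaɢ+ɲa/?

The data show progressive place assimilation: /ɲ/ → [ŋ] after /g/; /n/ → [ɲ] after /ɟ/; /ɲ/ → [m] after /b/. In each pair only place changes, matching the preceding consonant, while manner and voice stay constant.
The rule targets /ɲ/ (voiced palatal nasal), which sits after the trigger /ɢ/ (uvular).
A voiced uvular nasal is [ɴ], so the surface segment is [ɴ].

[ʂaɢɴa]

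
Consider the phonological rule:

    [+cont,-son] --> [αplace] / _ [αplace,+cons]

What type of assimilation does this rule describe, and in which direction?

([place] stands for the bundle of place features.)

The shared variable α links the value of the place features (abbreviated [place]) on the target to the same value on the neighbouring segment, so place is the feature that assimilates.
Since the environment is written after the underscore, the trigger follows the target; the direction is regressive.

regressive place assimilation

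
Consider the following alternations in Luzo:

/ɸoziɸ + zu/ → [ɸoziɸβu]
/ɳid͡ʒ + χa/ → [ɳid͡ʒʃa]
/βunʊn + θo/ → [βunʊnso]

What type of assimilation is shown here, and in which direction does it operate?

Underlying /z/ is realised as [β] next to /ɸ/; /ɸ/ itself does not change.
The change alveolar → bilabial matches the place of the preceding /ɸ/, identifying this as place assimilation.
Manner and voice are unchanged, so the assimilation is partial, not total.
The other alternating forms pattern the same way: /χ/ → [ʃ] after /d͡ʒ/ (uvular → postalveolar, matching postalveolar); /θ/ → [s] after /n/ (dental → alveolar, matching alveolar) — only place changes, and always toward the preceding segment.
The trigger is the preceding segment, so the direction is progressive (perseverative).

progressive place assimilation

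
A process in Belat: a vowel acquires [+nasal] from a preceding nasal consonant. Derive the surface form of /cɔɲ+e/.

The vowel /e/ is adjacent to the preceding nasal /ɲ/, so it acquires [+nasal] and surfaces as [ẽ].

[cɔɲẽ]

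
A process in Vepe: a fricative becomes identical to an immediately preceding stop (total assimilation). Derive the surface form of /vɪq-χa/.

/χ/ is the segment targeted by the rule; it sits immediately after /q/, so it assimilates completely and surfaces as [q].

[vɪqqa]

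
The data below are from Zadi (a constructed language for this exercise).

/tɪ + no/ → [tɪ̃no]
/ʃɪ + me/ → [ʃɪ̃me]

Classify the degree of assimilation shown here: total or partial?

The vowel /ɪ/ surfaces as nasalised [ɪ̃] next to the following nasal /n/ — it has acquired the [+nasal] feature of its neighbour.
The other form shows the same pattern: /ɪ/ → [ɪ̃] before /m/ — each time a vowel is nasalised next to a following nasal.

partial assimilation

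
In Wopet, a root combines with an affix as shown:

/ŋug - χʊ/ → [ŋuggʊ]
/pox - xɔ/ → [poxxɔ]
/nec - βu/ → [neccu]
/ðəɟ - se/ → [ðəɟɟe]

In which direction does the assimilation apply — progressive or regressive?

Comparing underlying and surface forms, /χ/ → [g] is the alternation; the neighbouring /g/ is constant.
The output [g] is identical to the trigger /g/ — every feature (place, manner, voicing) has been copied — so this is total assimilation.
The remaining alternations confirm this: /β/ → [c] after /c/; /s/ → [ɟ] after /ɟ/ — in each case the output is a copy of the preceding consonant.
In [poxxɔ] the two consonants at the boundary are already identical (/x/ + /x/), so the rule applies vacuously and nothing changes.
The trigger is the preceding segment, so the direction is progressive (perseverative).

progressive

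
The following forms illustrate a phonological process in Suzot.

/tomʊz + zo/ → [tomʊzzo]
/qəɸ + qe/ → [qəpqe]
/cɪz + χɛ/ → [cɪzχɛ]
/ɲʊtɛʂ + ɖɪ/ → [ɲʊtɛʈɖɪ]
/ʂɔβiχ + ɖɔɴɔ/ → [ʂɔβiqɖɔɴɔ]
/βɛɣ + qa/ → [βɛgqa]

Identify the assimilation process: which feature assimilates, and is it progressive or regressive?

Comparing underlying and surface forms, /ɸ/ → [p] is the alternation; the neighbouring /q/ is constant.
The change fricative → stop matches the manner of the following /q/, identifying this as manner assimilation.
Place and voice are unchanged, so the assimilation is partial, not total.
The other alternating forms pattern the same way: /ʂ/ → [ʈ] before /ɖ/ (fricative → stop, matching a stop); /χ/ → [q] before /ɖ/ (fricative → stop, matching a stop); /ɣ/ → [g] before /q/ (fricative → stop, matching a stop) — only manner changes, and always toward the following segment.
No alternation appears in [tomʊzzo], [cɪzχɛ]: there the adjacent consonants already agree in manner (/z/ and /z/ are both fricatives; /z/ and /χ/ are both fricatives), so these forms are consistent with the same rule.
The trigger is the following segment, so the direction is regressive (anticipatory).

regressive manner assimilation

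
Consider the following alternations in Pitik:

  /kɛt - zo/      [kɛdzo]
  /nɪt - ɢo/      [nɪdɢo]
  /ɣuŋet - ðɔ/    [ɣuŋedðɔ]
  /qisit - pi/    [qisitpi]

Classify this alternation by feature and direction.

The segment that alternates is /t/, which surfaces as [d] when adjacent to /z/.
The change voiceless → voiced matches the voicing of the following /z/, identifying this as voicing assimilation.
Place and manner are unchanged, so the assimilation is partial, not total.
The other alternating forms pattern the same way: /t/ → [d] before /ɢ/ (voiceless → voiced, matching voiced); /t/ → [d] before /ð/ (voiceless → voiced, matching voiced) — only voicing changes, and always toward the following segment.
No alternation appears in [qisitpi]: there the adjacent consonants already agree in voicing (/t/ and /p/ are both voiceless), so this form is consistent with the same rule.
The trigger is the following segment, so the direction is regressive (anticipatory).

regressive voicing assimilation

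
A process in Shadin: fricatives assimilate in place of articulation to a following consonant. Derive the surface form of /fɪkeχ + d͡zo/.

The rule targets /χ/ (voiceless uvular fricative), which sits before the trigger /d͡z/ (alveolar).
A voiceless alveolar fricative is [s], so the surface segment is [s].

[fɪkesd͡zo]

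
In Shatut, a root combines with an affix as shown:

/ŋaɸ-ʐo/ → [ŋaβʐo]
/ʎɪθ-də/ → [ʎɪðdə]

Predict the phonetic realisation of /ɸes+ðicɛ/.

The data show regressive voicing assimilation: /ɸ/ → [β] before /ʐ/; /θ/ → [ð] before /d/. In each pair only voicing changes, matching the following consonant, while place and manner stay constant.
/s/ is a voiceless alveolar fricative. The following trigger /ð/ is voiced, so /s/ must become voiced as well.
The voiced alveolar fricative is [z], so /s/ → [z].

[ɸezðicɛ]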